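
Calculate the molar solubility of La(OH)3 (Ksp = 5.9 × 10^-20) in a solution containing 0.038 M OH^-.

1.1 × 10^-15 M

La(OH)3(s) ⇌ La^3+(aq) + 3 OH^-(aq)
Ksp = [La^3+][OH^-]^3
If s mol/L dissolves here, [La^3+] = s, [OH^-] = 0.038 + 3s ≈ 0.038 (Ksp is small, so little additional dissolves).
Ksp ≈ s × (0.038)^3
s = 1.1 × 10^-15 M
Check: 3s = 3.2 × 10^-15 ≪ 0.038, so the approximation is valid.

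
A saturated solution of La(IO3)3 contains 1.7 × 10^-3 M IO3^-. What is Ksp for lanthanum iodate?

La(IO3)3(s) <=> La^3+(aq) + 3 IO3^-(aq)
Stoichiometry gives [La^3+] = (1/3)[IO3^-] = 5.67 × 10^-4 M.
Ksp = [La^3+][IO3^-]^3
Ksp = 5.67 x 10^-4 × (1.7 x 10^-3)^3 = 2.8 × 10^-12

Ksp = 2.8e-12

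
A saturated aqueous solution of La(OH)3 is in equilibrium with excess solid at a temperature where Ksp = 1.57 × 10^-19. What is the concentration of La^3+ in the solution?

La(OH)3(s) <=> La^3+ + 3 OH^-
Ksp = [La^3+][OH^-]^3
Let s = molar solubility. Then [La^3+] = s and [OH^-] = 3s.
So Ksp = s × (3s)^3 = 27s^4
Solving, s = (1.57 × 10^-19/27)^(1/4) = 8.732 × 10^-6 M
[La^3+] = s = 8.73 x 10^-6 M

8.73 × 10^-6 M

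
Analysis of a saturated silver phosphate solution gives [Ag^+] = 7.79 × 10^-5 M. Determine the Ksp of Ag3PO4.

Ksp = 1.23 x 10^-17

Ag3PO4(s) ⇌ 3 Ag^+ + PO4^3-
Stoichiometry gives [PO4^3-] = (1/3)[Ag^+] = 2.597 × 10^-5 M.
Ksp = [Ag^+]^3[PO4^3-]
Ksp = (7.79 × 10^-5)^3 × 2.597 x 10^-5 = 1.23 × 10^-17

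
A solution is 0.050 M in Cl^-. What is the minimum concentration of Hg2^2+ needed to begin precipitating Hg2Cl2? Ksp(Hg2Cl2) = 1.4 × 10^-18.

[Hg2^2+] ≈ 5.6e-16 M

Hg2Cl2(s) <=> Hg2^2+(aq) + 2 Cl^-(aq)
Ksp = [Hg2^2+][Cl^-]^2
Precipitation begins when Q = Ksp. With [Cl^-] = 0.050 M:
1.4 × 10^-18 = (0.050)^2 × [Hg2^2+]
[Hg2^2+] = (1.4 × 10^-18 / 2.50 x 10^-3) = 5.6 × 10^-16 M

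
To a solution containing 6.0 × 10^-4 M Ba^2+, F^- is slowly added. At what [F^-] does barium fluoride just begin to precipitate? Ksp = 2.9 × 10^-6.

[F^-] ≈ 7.0 × 10^-2 M

BaF2(s) ⇌ Ba^2+ + 2 F^-
Ksp = [Ba^2+][F^-]^2
Precipitation begins when Q = Ksp. With [Ba^2+] = 6.0 × 10^-4 M:
2.9 × 10^-6 = (6.0 × 10^-4) × [F^-]^2
[F^-] = (2.9 × 10^-6 / 6.0 × 10^-4)^(1/2) = 7.0 × 10^-2 M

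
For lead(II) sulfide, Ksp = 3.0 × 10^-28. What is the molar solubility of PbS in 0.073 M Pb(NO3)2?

PbS(s) ⇌ Pb^2+(aq) + S^2-(aq)
Ksp = [Pb^2+][S^2-]
If s mol/L dissolves here, [Pb^2+] = 0.073 + s ≈ 0.073, [S^2-] = s (Ksp is small, so little additional dissolves).
Ksp ≈ 0.073 × s
s = 4.1 x 10^-27 M
Check: s = 4.1 × 10^-27 ≪ 0.073, so the approximation is valid.

s ≈ 4.1 x 10^-27 M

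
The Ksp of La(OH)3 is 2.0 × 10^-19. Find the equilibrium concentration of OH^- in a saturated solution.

La(OH)3(s) <=> La^3+ + 3 OH^-
Ksp = [La^3+][OH^-]^3
If s mol/L of La(OH)3 dissolves, [La^3+] = s and [OH^-] = 3s.
Ksp = s(3s)^3 = 27s^4
s = (2.0 × 10^-19 / 27)^(1/4) = 9.28 x 10^-6 M
[OH^-] = 3s = 2.8 x 10^-5 M

2.8 × 10^-5 M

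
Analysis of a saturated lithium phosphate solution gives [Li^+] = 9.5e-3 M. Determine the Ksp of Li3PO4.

Li3PO4(s) ⇌ 3 Li^+(aq) + PO4^3-(aq)
Stoichiometry gives [PO4^3-] = (1/3)[Li^+] = 3.17 × 10^-3 M.
Ksp = [Li^+]^3[PO4^3-]
Ksp = (9.5 x 10^-3)^3 × 3.17 × 10^-3 = 2.7 × 10^-9

Ksp ≈ 2.7 × 10^-9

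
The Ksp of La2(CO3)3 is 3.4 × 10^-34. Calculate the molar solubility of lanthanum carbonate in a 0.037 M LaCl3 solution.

La2(CO3)3(s) <=> 2 La^3+(aq) + 3 CO3^2-(aq)
Ksp = [La^3+]^2[CO3^2-]^3
Let s = moles of La2(CO3)3 that dissolve per litre. [La^3+] = 0.037 + 2s ≈ 0.037, [CO3^2-] = 3s (common-ion effect: La^3+ is already 0.037 M).
Ksp ≈ (0.037)^2 × (3s)^3
s = 2.1 x 10^-11 M
Check: 2s = 4.2 x 10^-11 ≪ 0.037, so the approximation is valid.

s ≈ 2.1 × 10^-11 M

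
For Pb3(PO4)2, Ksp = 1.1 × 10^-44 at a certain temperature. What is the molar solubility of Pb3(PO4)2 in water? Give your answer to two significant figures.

Pb3(PO4)2(s) ⇌ 3 Pb^2+ + 2 PO4^3-
Ksp = [Pb^2+]^3[PO4^3-]^2
With molar solubility s: [Pb^2+] = 3s, [PO4^3-] = 2s.
Substituting: Ksp = (3s)^3(2s)^2 = 108s^5
s = (1.1 × 10^-44 / 108)^(1/5) = 6.3 × 10^-10 M

s = 6.3 x 10^-10 M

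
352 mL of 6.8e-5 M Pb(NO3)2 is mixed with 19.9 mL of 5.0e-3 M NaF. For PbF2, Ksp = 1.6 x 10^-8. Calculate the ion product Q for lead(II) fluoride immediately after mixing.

Q ≈ 4.6 x 10^-12

Total volume = 352 + 19.9 = 371.9 mL.
[Pb^2+] = 6.8 × 10^-5 × (352/371.9) = 6.44 x 10^-5 M
[F^-] = 5.0 × 10^-3 × (19.9/371.9) = 2.68 x 10^-4 M
PbF2(s) ⇌ Pb^2+ + 2 F^-, so Q = [Pb^2+][F^-]^2
Q = (6.44 × 10^-5)(2.68 × 10^-4)^2 = 4.6 × 10^-12
Q < Ksp, so no precipitate of PbF2 forms.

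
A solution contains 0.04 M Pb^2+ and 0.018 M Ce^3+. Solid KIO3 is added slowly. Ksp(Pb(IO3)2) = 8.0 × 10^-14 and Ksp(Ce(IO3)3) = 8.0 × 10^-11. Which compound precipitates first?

Precipitation of each salt starts when its ion product equals its Ksp.
For Pb(IO3)2: 8.0 × 10^-14 = 0.04 × [IO3^-]^2  ⇒  [IO3^-] = 1.4 × 10^-6 M.
For Ce(IO3)3: 8.0 × 10^-11 = 0.018 × [IO3^-]^3  ⇒  [IO3^-] = 1.6 × 10^-3 M.
The salt with the lower threshold [IO3^-] precipitates first: Pb(IO3)2.

Pb(IO3)2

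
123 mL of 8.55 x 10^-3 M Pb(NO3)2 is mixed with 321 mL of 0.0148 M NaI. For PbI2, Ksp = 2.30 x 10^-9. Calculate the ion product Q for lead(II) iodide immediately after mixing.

Total volume = 123 + 321 = 444 mL.
[Pb^2+] = 8.55 × 10^-3 × (123/444) = 2.369 × 10^-3 M
[I^-] = 1.48 × 10^-2 × (321/444) = 1.070 x 10^-2 M
PbI2(s) ⇌ Pb^2+(aq) + 2 I^-(aq), so Q = [Pb^2+][I^-]^2
Q = (2.369 × 10^-3)(1.070 × 10^-2)^2 = 2.71 x 10^-7
Q > Ksp, so PbI2 will precipitate.

Q = 2.71 × 10^-7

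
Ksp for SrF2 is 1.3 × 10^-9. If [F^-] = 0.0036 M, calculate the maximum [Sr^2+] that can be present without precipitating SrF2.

SrF2(s) ⇌ Sr^2+(aq) + 2 F^-(aq)
Ksp = [Sr^2+][F^-]^2
Precipitation begins when Q = Ksp. With [F^-] = 0.0036 M:
1.3 × 10^-9 = (0.0036)^2 × [Sr^2+]
[Sr^2+] = (1.3 × 10^-9 / 1.30 × 10^-5) = 1.0 x 10^-4 M

1.0e-4 M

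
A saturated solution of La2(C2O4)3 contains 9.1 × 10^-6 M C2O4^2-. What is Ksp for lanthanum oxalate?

La2(C2O4)3(s) <=> 2 La^3+ + 3 C2O4^2-
Stoichiometry gives [La^3+] = (2/3)[C2O4^2-] = 6.07 × 10^-6 M.
Ksp = [La^3+]^2[C2O4^2-]^3
Ksp = (6.07 x 10^-6)^2 × (9.1 x 10^-6)^3 = 2.8 x 10^-26

2.8e-26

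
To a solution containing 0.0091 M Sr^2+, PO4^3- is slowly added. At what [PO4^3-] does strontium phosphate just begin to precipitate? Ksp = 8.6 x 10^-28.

Sr3(PO4)2(s) ⇌ 3 Sr^2+(aq) + 2 PO4^3-(aq)
Ksp = [Sr^2+]^3[PO4^3-]^2
Precipitation begins when Q = Ksp. With [Sr^2+] = 0.0091 M:
8.6 x 10^-28 = (0.0091)^3 × [PO4^3-]^2
[PO4^3-] = (8.6 x 10^-28 / 7.54 x 10^-7)^(1/2) = 3.4 × 10^-11 M

[PO4^3-] = 3.4 × 10^-11 M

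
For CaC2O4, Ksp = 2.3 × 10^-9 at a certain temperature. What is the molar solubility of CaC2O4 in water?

CaC2O4(s) <=> Ca^2+ + C2O4^2-
Ksp = [Ca^2+][C2O4^2-]
Let s = molar solubility. Then [Ca^2+] = s and [C2O4^2-] = s.
Ksp = (s)(s) = s^2
s = √(2.3 × 10^-9) = 4.8 x 10^-5 M

4.8 × 10^-5 M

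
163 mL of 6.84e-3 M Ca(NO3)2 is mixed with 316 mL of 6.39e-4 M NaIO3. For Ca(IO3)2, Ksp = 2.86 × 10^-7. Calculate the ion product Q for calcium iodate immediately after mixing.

Q = 4.14 × 10^-10

Total volume = 163 + 316 = 479 mL.
[Ca^2+] = 6.84 × 10^-3 × (163/479) = 2.328 x 10^-3 M
[IO3^-] = 6.39 × 10^-4 × (316/479) = 4.216 × 10^-4 M
Ca(IO3)2(s) <=> Ca^2+(aq) + 2 IO3^-(aq), so Q = [Ca^2+][IO3^-]^2
Q = (2.328 × 10^-3)(4.216 × 10^-4)^2 = 4.14 × 10^-10
Q < Ksp, so no precipitate of Ca(IO3)2 forms.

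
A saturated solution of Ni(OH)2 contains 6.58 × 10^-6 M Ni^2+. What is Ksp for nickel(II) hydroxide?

Ni(OH)2(s) <=> Ni^2+ + 2 OH^-
Stoichiometry gives [OH^-] = (2/1)[Ni^2+] = 1.316 × 10^-5 M.
Ksp = [Ni^2+][OH^-]^2
Ksp = 6.58 × 10^-6 × (1.316 x 10^-5)^2 = 1.14 × 10^-15

Ksp ≈ 1.14e-15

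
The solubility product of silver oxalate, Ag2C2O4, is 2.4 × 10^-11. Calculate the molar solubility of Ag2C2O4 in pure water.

Ag2C2O4(s) <=> 2 Ag^+(aq) + C2O4^2-(aq)
Ksp = [Ag^+]^2[C2O4^2-]
Let s = molar solubility. Then [Ag^+] = 2s and [C2O4^2-] = s.
Substituting: Ksp = (2s)^2s = 4s^3
s^3 = 2.4 × 10^-11 / 4, so s = 1.8 × 10^-4 M

s = 1.8 × 10^-4 M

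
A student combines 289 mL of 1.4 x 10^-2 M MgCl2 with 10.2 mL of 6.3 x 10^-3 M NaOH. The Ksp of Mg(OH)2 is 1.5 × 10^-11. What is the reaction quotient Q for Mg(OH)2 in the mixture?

Total volume = 289 + 10.2 = 299.2 mL.
[Mg^2+] = 1.4 × 10^-2 × (289/299.2) = 1.35 × 10^-2 M
[OH^-] = 6.3 × 10^-3 × (10.2/299.2) = 2.15 × 10^-4 M
Mg(OH)2(s) <=> Mg^2+ + 2 OH^-, so Q = [Mg^2+][OH^-]^2
Q = (1.35 × 10^-2)(2.15 × 10^-4)^2 = 6.2 × 10^-10
Q > Ksp, so Mg(OH)2 will precipitate.

Q = 6.2 × 10^-10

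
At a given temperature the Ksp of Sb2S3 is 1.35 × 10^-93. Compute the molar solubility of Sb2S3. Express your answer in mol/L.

1.05e-19 M

Sb2S3(s) ⇌ 2 Sb^3+(aq) + 3 S^2-(aq)
Ksp = [Sb^3+]^2[S^2-]^3
If s mol/L of Sb2S3 dissolves, [Sb^3+] = 2s and [S^2-] = 3s.
Substituting: Ksp = (2s)^2(3s)^3 = 108s^5
s = (1.35 × 10^-93 / 108)^(1/5) = 1.05 × 10^-19 M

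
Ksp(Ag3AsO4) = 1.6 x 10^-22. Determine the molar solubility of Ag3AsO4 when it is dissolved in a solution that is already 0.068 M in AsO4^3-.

Ag3AsO4(s) ⇌ 3 Ag^+ + AsO4^3-
Ksp = [Ag^+]^3[AsO4^3-]
Let s = moles of Ag3AsO4 that dissolve per litre. [Ag^+] = 3s, [AsO4^3-] = 0.068 + s ≈ 0.068 (common-ion effect: AsO4^3- is already 0.068 M).
Ksp ≈ (3s)^3 × 0.068
s = 4.4 x 10^-8 M
Check: s = 4.4 x 10^-8 ≪ 0.068, so the approximation is valid.

s ≈ 4.4e-8 M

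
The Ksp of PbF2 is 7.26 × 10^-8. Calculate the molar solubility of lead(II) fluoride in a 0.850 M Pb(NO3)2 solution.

PbF2(s) <=> Pb^2+ + 2 F^-
Ksp = [Pb^2+][F^-]^2
Let s = moles of PbF2 that dissolve per litre. [Pb^2+] = 0.850 + s ≈ 0.850, [F^-] = 2s (since Pb^2+ from Pb(NO3)2 dominates).
Ksp ≈ 0.850 × (2s)^2
s = 1.46 × 10^-4 M
Check: s = 1.5 x 10^-4 ≪ 0.850, so the approximation is valid.

s = 1.46e-4 M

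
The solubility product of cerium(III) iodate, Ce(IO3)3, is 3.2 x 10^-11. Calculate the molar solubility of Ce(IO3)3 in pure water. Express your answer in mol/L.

s ≈ 1.0e-3 M

Ce(IO3)3(s) ⇌ Ce^3+(aq) + 3 IO3^-(aq)
Ksp = [Ce^3+][IO3^-]^3
For each mole of Ce(IO3)3 that dissolves: [Ce^3+] = s, [IO3^-] = 3s.
Substituting: Ksp = s(3s)^3 = 27s^4
s = (3.2 x 10^-11 / 27)^(1/4) = 1.0 × 10^-3 M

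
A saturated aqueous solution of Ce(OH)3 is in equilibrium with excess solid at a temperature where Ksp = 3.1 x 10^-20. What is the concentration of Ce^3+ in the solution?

[Ce^3+] ≈ 5.8 × 10^-6 M

Ce(OH)3(s) ⇌ Ce^3+ + 3 OH^-
Ksp = [Ce^3+][OH^-]^3
For each mole of Ce(OH)3 that dissolves: [Ce^3+] = s, [OH^-] = 3s.
Ksp = s(3s)^3 = 27s^4
s^4 = 3.1 x 10^-20 / 27, so s = 5.82 x 10^-6 M
[Ce^3+] = s = 5.8 × 10^-6 M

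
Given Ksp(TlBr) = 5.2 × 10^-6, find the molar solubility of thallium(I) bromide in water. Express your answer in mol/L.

TlBr(s) ⇌ Tl^+(aq) + Br^-(aq)
Ksp = [Tl^+][Br^-]
With molar solubility s: [Tl^+] = s, [Br^-] = s.
Ksp = s × s = s^2
s = √(5.2 × 10^-6) = 2.3 × 10^-3 M

2.3e-3 M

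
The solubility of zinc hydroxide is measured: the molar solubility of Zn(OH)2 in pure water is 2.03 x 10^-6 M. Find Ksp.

Zn(OH)2(s) <=> Zn^2+ + 2 OH^-
If s mol/L of Zn(OH)2 dissolves, [Zn^2+] = s and [OH^-] = 2s.
Ksp = [Zn^2+][OH^-]^2
Ksp = s(2s)^2 = 4s^3
Ksp = 4 × (2.03 × 10^-6)^3 = 3.35 × 10^-17

3.35 × 10^-17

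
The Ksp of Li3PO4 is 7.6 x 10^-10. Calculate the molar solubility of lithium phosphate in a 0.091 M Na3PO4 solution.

Li3PO4(s) ⇌ 3 Li^+ + PO4^3-
Ksp = [Li^+]^3[PO4^3-]
Let s = moles of Li3PO4 that dissolve per litre. [Li^+] = 3s, [PO4^3-] = 0.091 + s ≈ 0.091 (Ksp is small, so little additional dissolves).
Ksp ≈ (3s)^3 × 0.091
s = 6.8 x 10^-4 M
Check: s = 6.8 × 10^-4 ≪ 0.091, so the approximation is valid.

6.8 × 10^-4 M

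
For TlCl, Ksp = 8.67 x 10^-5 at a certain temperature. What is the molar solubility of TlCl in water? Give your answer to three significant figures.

TlCl(s) ⇌ Tl^+(aq) + Cl^-(aq)
Ksp = [Tl^+][Cl^-]
With molar solubility s: [Tl^+] = s, [Cl^-] = s.
Ksp = s^2
s = (8.67 x 10^-5)^(1/2) = 9.31 x 10^-3 M

s = 9.31 x 10^-3 M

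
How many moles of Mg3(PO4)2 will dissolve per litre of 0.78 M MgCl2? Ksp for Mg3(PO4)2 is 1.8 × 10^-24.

s ≈ 9.7 × 10^-13 M

Mg3(PO4)2(s) ⇌ 3 Mg^2+ + 2 PO4^3-
Ksp = [Mg^2+]^3[PO4^3-]^2
Let s = moles of Mg3(PO4)2 that dissolve per litre. [Mg^2+] = 0.78 + 3s ≈ 0.78, [PO4^3-] = 2s (since Mg^2+ from MgCl2 dominates).
Ksp ≈ (0.78)^3 × (2s)^2
s = 9.7 × 10^-13 M
Check: 3s = 2.9 × 10^-12 ≪ 0.78, so the approximation is valid.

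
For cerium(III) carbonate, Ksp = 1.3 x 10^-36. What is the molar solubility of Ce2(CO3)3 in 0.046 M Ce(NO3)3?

Ce2(CO3)3(s) ⇌ 2 Ce^3+ + 3 CO3^2-
Ksp = [Ce^3+]^2[CO3^2-]^3
If s mol/L dissolves here, [Ce^3+] = 0.046 + 2s ≈ 0.046, [CO3^2-] = 3s (common-ion effect: Ce^3+ is already 0.046 M).
Ksp ≈ (0.046)^2 × (3s)^3
s = 2.8 × 10^-12 M
Check: 2s = 5.7 × 10^-12 ≪ 0.046, so the approximation is valid.

s = 2.8e-12 M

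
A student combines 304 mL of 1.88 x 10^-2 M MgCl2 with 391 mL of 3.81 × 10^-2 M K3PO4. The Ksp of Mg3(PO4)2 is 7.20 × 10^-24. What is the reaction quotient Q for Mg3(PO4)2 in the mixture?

2.55e-10

Total volume = 304 + 391 = 695 mL.
[Mg^2+] = 1.88 × 10^-2 × (304/695) = 8.223 × 10^-3 M
[PO4^3-] = 3.81 × 10^-2 × (391/695) = 2.143 × 10^-2 M
Mg3(PO4)2(s) ⇌ 3 Mg^2+ + 2 PO4^3-, so Q = [Mg^2+]^3[PO4^3-]^2
Q = (8.223 × 10^-3)^3(2.143 x 10^-2)^2 = 2.55 × 10^-10
Q > Ksp, so Mg3(PO4)2 will precipitate.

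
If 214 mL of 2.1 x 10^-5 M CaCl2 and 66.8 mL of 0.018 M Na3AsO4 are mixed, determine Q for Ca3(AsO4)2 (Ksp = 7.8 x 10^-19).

Total volume = 214 + 66.8 = 280.8 mL.
[Ca^2+] = 2.1 × 10^-5 × (214/280.8) = 1.60 x 10^-5 M
[AsO4^3-] = 1.8 × 10^-2 × (66.8/280.8) = 4.28 × 10^-3 M
Ca3(AsO4)2(s) ⇌ 3 Ca^2+ + 2 AsO4^3-, so Q = [Ca^2+]^3[AsO4^3-]^2
Q = (1.60 × 10^-5)^3(4.28 × 10^-3)^2 = 7.5 × 10^-20
Q < Ksp, so no precipitate of Ca3(AsO4)2 forms.

Q = 7.5 x 10^-20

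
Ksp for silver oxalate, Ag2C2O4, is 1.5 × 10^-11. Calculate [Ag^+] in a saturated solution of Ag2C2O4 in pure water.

[Ag^+] = 3.1 × 10^-4 M

Ag2C2O4(s) ⇌ 2 Ag^+(aq) + C2O4^2-(aq)
Ksp = [Ag^+]^2[C2O4^2-]
With molar solubility s: [Ag^+] = 2s, [C2O4^2-] = s.
Substituting: Ksp = (2s)^2s = 4s^3
s = (1.5 × 10^-11 / 4)^(1/3) = 1.55 × 10^-4 M
[Ag^+] = 2s = 3.1 × 10^-4 M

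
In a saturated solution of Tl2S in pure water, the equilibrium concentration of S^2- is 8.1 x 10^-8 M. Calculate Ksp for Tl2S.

Ksp ≈ 2.1 x 10^-21

Tl2S(s) <=> 2 Tl^+ + S^2-
Stoichiometry gives [Tl^+] = (2/1)[S^2-] = 1.62 × 10^-7 M.
Ksp = [Tl^+]^2[S^2-]
Ksp = (1.62 × 10^-7)^2 × 8.1 x 10^-8 = 2.1 × 10^-21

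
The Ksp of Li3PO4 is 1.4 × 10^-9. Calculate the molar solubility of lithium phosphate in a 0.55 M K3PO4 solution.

s ≈ 4.6 x 10^-4 M

Li3PO4(s) <=> 3 Li^+ + PO4^3-
Ksp = [Li^+]^3[PO4^3-]
Let s = moles of Li3PO4 that dissolve per litre. [Li^+] = 3s, [PO4^3-] = 0.55 + s ≈ 0.55 (since PO4^3- from K3PO4 dominates).
Ksp ≈ (3s)^3 × 0.55
s = 4.6 x 10^-4 M
Check: s = 4.6 × 10^-4 ≪ 0.55, so the approximation is valid.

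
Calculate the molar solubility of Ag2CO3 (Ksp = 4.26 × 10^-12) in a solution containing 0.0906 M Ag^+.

Ag2CO3(s) <=> 2 Ag^+(aq) + CO3^2-(aq)
Ksp = [Ag^+]^2[CO3^2-]
If s mol/L dissolves here, [Ag^+] = 0.0906 + 2s ≈ 0.0906, [CO3^2-] = s (common-ion effect: Ag^+ is already 0.0906 M).
Ksp ≈ (0.0906)^2 × s
s = 5.19 × 10^-10 M
Check: 2s = 1.0 x 10^-9 ≪ 0.0906, so the approximation is valid.

5.19e-10 M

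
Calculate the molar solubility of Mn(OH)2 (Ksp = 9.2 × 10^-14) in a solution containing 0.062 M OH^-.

s ≈ 2.4 × 10^-11 M

Mn(OH)2(s) <=> Mn^2+(aq) + 2 OH^-(aq)
Ksp = [Mn^2+][OH^-]^2
Let s = moles of Mn(OH)2 that dissolve per litre. [Mn^2+] = s, [OH^-] = 0.062 + 2s ≈ 0.062 (Ksp is small, so little additional dissolves).
Ksp ≈ s × (0.062)^2
s = 2.4 x 10^-11 M
Check: 2s = 4.8 × 10^-11 ≪ 0.062, so the approximation is valid.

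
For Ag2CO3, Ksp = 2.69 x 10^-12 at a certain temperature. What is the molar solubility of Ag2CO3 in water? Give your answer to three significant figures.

Ag2CO3(s) ⇌ 2 Ag^+ + CO3^2-
Ksp = [Ag^+]^2[CO3^2-]
Let s = molar solubility. Then [Ag^+] = 2s and [CO3^2-] = s.
Ksp = (2s)^2s = 4s^3
s^3 = 2.69 x 10^-12 / 4, so s = 8.76 x 10^-5 M

s ≈ 8.76 × 10^-5 M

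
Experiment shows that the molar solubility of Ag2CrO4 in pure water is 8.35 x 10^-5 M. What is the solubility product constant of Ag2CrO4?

Ag2CrO4(s) ⇌ 2 Ag^+ + CrO4^2-
With molar solubility s: [Ag^+] = 2s, [CrO4^2-] = s.
Ksp = [Ag^+]^2[CrO4^2-]
So Ksp = (2s)^2 × s = 4s^3
Ksp = 4 × (8.35 × 10^-5)^3 = 2.33 x 10^-12

Ksp = 2.33 x 10^-12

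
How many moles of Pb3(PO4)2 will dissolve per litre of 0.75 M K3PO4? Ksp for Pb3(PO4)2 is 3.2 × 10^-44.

s = 1.3 x 10^-15 M

Pb3(PO4)2(s) <=> 3 Pb^2+(aq) + 2 PO4^3-(aq)
Ksp = [Pb^2+]^3[PO4^3-]^2
Let s be the molar solubility in this solution. [Pb^2+] = 3s, [PO4^3-] = 0.75 + 2s ≈ 0.75 (Ksp is small, so little additional dissolves).
Ksp ≈ (3s)^3 × (0.75)^2
s = 1.3 × 10^-15 M
Check: 2s = 2.6 x 10^-15 ≪ 0.75, so the approximation is valid.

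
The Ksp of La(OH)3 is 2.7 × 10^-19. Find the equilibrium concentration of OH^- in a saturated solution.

La(OH)3(s) ⇌ La^3+(aq) + 3 OH^-(aq)
Ksp = [La^3+][OH^-]^3
With molar solubility s: [La^3+] = s, [OH^-] = 3s.
So Ksp = s × (3s)^3 = 27s^4
s = (2.7 × 10^-19 / 27)^(1/4) = 1.00 × 10^-5 M
[OH^-] = 3s = 3.0 × 10^-5 M

[OH^-] = 3.0 × 10^-5 M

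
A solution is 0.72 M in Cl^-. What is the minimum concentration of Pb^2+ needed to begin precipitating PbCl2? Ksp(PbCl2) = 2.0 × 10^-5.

PbCl2(s) ⇌ Pb^2+ + 2 Cl^-
Ksp = [Pb^2+][Cl^-]^2
Precipitation begins when Q = Ksp. With [Cl^-] = 0.72 M:
2.0 × 10^-5 = (0.72)^2 × [Pb^2+]
[Pb^2+] = (2.0 × 10^-5 / 5.18 x 10^-1) = 3.9 × 10^-5 M

[Pb^2+] ≈ 3.9e-5 M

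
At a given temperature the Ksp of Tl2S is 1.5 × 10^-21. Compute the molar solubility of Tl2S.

Tl2S(s) <=> 2 Tl^+ + S^2-
Ksp = [Tl^+]^2[S^2-]
With molar solubility s: [Tl^+] = 2s, [S^2-] = s.
Substituting: Ksp = (2s)^2s = 4s^3
s = (1.5 × 10^-21 / 4)^(1/3) = 7.2 × 10^-8 M

s ≈ 7.2e-8 M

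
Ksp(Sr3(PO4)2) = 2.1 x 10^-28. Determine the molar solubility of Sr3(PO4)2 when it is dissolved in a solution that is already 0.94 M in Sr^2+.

Sr3(PO4)2(s) <=> 3 Sr^2+ + 2 PO4^3-
Ksp = [Sr^2+]^3[PO4^3-]^2
If s mol/L dissolves here, [Sr^2+] = 0.94 + 3s ≈ 0.94, [PO4^3-] = 2s (common-ion effect: Sr^2+ is already 0.94 M).
Ksp ≈ (0.94)^3 × (2s)^2
s = 8.0 × 10^-15 M
Check: 3s = 2.4 × 10^-14 ≪ 0.94, so the approximation is valid.

s = 8.0 × 10^-15 M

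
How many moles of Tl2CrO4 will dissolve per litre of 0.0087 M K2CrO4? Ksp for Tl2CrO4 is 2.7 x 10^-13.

2.8e-6 M

Tl2CrO4(s) ⇌ 2 Tl^+(aq) + CrO4^2-(aq)
Ksp = [Tl^+]^2[CrO4^2-]
If s mol/L dissolves here, [Tl^+] = 2s, [CrO4^2-] = 0.0087 + s ≈ 0.0087 (common-ion effect: CrO4^2- is already 0.0087 M).
Ksp ≈ (2s)^2 × 0.0087
s = 2.8 × 10^-6 M
Check: s = 2.8 x 10^-6 ≪ 0.0087, so the approximation is valid.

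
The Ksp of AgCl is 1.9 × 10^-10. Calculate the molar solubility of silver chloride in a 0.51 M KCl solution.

s ≈ 3.7 × 10^-10 M

AgCl(s) ⇌ Ag^+ + Cl^-
Ksp = [Ag^+][Cl^-]
Let s = moles of AgCl that dissolve per litre. [Ag^+] = s, [Cl^-] = 0.51 + s ≈ 0.51 (since Cl^- from KCl dominates).
Ksp ≈ s × 0.51
s = 3.7 × 10^-10 M
Check: s = 3.7 x 10^-10 ≪ 0.51, so the approximation is valid.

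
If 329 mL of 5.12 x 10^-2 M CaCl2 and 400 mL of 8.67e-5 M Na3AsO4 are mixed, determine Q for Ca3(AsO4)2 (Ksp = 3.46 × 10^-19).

Total volume = 329 + 400 = 729 mL.
[Ca^2+] = 5.12 × 10^-2 × (329/729) = 2.311 × 10^-2 M
[AsO4^3-] = 8.67 × 10^-5 × (400/729) = 4.757 × 10^-5 M
Ca3(AsO4)2(s) <=> 3 Ca^2+(aq) + 2 AsO4^3-(aq), so Q = [Ca^2+]^3[AsO4^3-]^2
Q = (2.311 × 10^-2)^3(4.757 × 10^-5)^2 = 2.79 × 10^-14
Q > Ksp, so Ca3(AsO4)2 will precipitate.

Q = 2.79 × 10^-14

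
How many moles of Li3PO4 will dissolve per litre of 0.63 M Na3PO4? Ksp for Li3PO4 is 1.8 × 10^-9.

s ≈ 4.7e-4 M

Li3PO4(s) <=> 3 Li^+ + PO4^3-
Ksp = [Li^+]^3[PO4^3-]
If s mol/L dissolves here, [Li^+] = 3s, [PO4^3-] = 0.63 + s ≈ 0.63 (common-ion effect: PO4^3- is already 0.63 M).
Ksp ≈ (3s)^3 × 0.63
s = 4.7 x 10^-4 M
Check: s = 4.7 × 10^-4 ≪ 0.63, so the approximation is valid.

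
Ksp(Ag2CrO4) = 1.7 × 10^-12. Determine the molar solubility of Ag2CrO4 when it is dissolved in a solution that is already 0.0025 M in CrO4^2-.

Ag2CrO4(s) ⇌ 2 Ag^+ + CrO4^2-
Ksp = [Ag^+]^2[CrO4^2-]
Let s = moles of Ag2CrO4 that dissolve per litre. [Ag^+] = 2s, [CrO4^2-] = 0.0025 + s ≈ 0.0025 (common-ion effect: CrO4^2- is already 0.0025 M).
Ksp ≈ (2s)^2 × 0.0025
s = 1.3 × 10^-5 M
Check: s = 1.3 × 10^-5 ≪ 0.0025, so the approximation is valid.

s = 1.3 × 10^-5 M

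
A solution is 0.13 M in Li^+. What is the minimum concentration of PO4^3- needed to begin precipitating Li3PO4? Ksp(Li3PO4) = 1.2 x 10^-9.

Li3PO4(s) ⇌ 3 Li^+ + PO4^3-
Ksp = [Li^+]^3[PO4^3-]
Precipitation begins when Q = Ksp. With [Li^+] = 0.13 M:
1.2 x 10^-9 = (0.13)^3 × [PO4^3-]
[PO4^3-] = (1.2 x 10^-9 / 2.20 × 10^-3) = 5.5 × 10^-7 M

5.5 × 10^-7 M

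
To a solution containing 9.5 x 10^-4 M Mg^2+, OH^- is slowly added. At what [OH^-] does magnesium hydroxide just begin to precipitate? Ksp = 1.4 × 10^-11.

Mg(OH)2(s) ⇌ Mg^2+(aq) + 2 OH^-(aq)
Ksp = [Mg^2+][OH^-]^2
Precipitation begins when Q = Ksp. With [Mg^2+] = 9.5 x 10^-4 M:
1.4 × 10^-11 = (9.5 x 10^-4) × [OH^-]^2
[OH^-] = (1.4 × 10^-11 / 9.5 × 10^-4)^(1/2) = 1.2 × 10^-4 M

1.2 × 10^-4 M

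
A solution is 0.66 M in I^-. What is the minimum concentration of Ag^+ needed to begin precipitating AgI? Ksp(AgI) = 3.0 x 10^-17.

AgI(s) <=> Ag^+ + I^-
Ksp = [Ag^+][I^-]
Precipitation begins when Q = Ksp. With [I^-] = 0.66 M:
3.0 x 10^-17 = (0.66) × [Ag^+]
[Ag^+] = (3.0 x 10^-17 / 6.6 x 10^-1) = 4.5 × 10^-17 M

[Ag^+] ≈ 4.5 x 10^-17 M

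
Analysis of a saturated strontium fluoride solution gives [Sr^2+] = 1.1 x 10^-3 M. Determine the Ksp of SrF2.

SrF2(s) <=> Sr^2+ + 2 F^-
Stoichiometry gives [F^-] = (2/1)[Sr^2+] = 2.20 × 10^-3 M.
Ksp = [Sr^2+][F^-]^2
Ksp = 1.1 x 10^-3 × (2.20 x 10^-3)^2 = 5.3 x 10^-9

Ksp = 5.3 × 10^-9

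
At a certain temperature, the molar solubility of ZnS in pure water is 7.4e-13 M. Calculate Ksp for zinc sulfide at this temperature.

Ksp ≈ 5.5 × 10^-25

ZnS(s) <=> Zn^2+(aq) + S^2-(aq)
If s mol/L of ZnS dissolves, [Zn^2+] = s and [S^2-] = s.
Ksp = [Zn^2+][S^2-]
Ksp = s^2
Ksp = (7.4 × 10^-13)^2 = 5.5 × 10^-25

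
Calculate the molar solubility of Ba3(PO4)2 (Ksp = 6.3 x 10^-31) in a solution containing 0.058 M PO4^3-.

Ba3(PO4)2(s) ⇌ 3 Ba^2+ + 2 PO4^3-
Ksp = [Ba^2+]^3[PO4^3-]^2
Let s be the molar solubility in this solution. [Ba^2+] = 3s, [PO4^3-] = 0.058 + 2s ≈ 0.058 (since the PO4^3- already present dominates).
Ksp ≈ (3s)^3 × (0.058)^2
s = 1.9 × 10^-10 M
Check: 2s = 3.8 × 10^-10 ≪ 0.058, so the approximation is valid.

1.9 × 10^-10 M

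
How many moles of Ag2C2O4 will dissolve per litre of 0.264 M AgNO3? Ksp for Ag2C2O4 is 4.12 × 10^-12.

s = 5.91e-11 M

Ag2C2O4(s) ⇌ 2 Ag^+ + C2O4^2-
Ksp = [Ag^+]^2[C2O4^2-]
Let s be the molar solubility in this solution. [Ag^+] = 0.264 + 2s ≈ 0.264, [C2O4^2-] = s (common-ion effect: Ag^+ is already 0.264 M).
Ksp ≈ (0.264)^2 × s
s = 5.91 x 10^-11 M
Check: 2s = 1.2 × 10^-10 ≪ 0.264, so the approximation is valid.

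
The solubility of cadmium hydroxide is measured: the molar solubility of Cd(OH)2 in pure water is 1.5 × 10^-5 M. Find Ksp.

Cd(OH)2(s) ⇌ Cd^2+(aq) + 2 OH^-(aq)
With molar solubility s: [Cd^2+] = s, [OH^-] = 2s.
Ksp = [Cd^2+][OH^-]^2
So Ksp = s × (2s)^2 = 4s^3
With s = 1.5 × 10^-5: Ksp = 1.4 × 10^-14

1.4e-14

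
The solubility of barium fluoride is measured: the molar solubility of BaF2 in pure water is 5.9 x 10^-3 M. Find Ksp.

8.2e-7

BaF2(s) <=> Ba^2+(aq) + 2 F^-(aq)
If s mol/L of BaF2 dissolves, [Ba^2+] = s and [F^-] = 2s.
Ksp = [Ba^2+][F^-]^2
Ksp = s(2s)^2 = 4s^3
Ksp = 4 × (5.9 × 10^-3)^3 = 8.2 × 10^-7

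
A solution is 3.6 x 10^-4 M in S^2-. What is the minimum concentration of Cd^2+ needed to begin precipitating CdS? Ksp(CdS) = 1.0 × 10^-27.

CdS(s) <=> Cd^2+(aq) + S^2-(aq)
Ksp = [Cd^2+][S^2-]
Precipitation begins when Q = Ksp. With [S^2-] = 3.6 x 10^-4 M:
1.0 × 10^-27 = (3.6 x 10^-4) × [Cd^2+]
[Cd^2+] = (1.0 × 10^-27 / 3.6 x 10^-4) = 2.8 × 10^-24 M

2.8 x 10^-24 M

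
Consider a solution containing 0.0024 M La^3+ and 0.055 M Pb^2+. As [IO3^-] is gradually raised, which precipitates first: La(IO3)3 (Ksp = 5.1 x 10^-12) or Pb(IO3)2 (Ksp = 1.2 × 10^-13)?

Each salt begins to precipitate when Q = Ksp, i.e. when [IO3^-] reaches its threshold.
For La(IO3)3: 5.1 x 10^-12 = 0.0024 × [IO3^-]^3  ⇒  [IO3^-] = 1.3 × 10^-3 M.
For Pb(IO3)2: 1.2 × 10^-13 = 0.055 × [IO3^-]^2  ⇒  [IO3^-] = 1.5 × 10^-6 M.
The salt with the lower threshold [IO3^-] precipitates first: Pb(IO3)2.

Pb(IO3)2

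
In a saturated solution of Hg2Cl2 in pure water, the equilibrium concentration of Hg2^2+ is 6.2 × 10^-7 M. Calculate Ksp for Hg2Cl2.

Hg2Cl2(s) ⇌ Hg2^2+ + 2 Cl^-
Stoichiometry gives [Cl^-] = (2/1)[Hg2^2+] = 1.24 × 10^-6 M.
Ksp = [Hg2^2+][Cl^-]^2
Ksp = 6.2 × 10^-7 × (1.24 x 10^-6)^2 = 9.5 × 10^-19

Ksp ≈ 9.5e-19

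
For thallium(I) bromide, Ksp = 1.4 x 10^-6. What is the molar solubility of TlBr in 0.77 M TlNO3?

1.8 x 10^-6 M

TlBr(s) <=> Tl^+ + Br^-
Ksp = [Tl^+][Br^-]
Let s = moles of TlBr that dissolve per litre. [Tl^+] = 0.77 + s ≈ 0.77, [Br^-] = s (common-ion effect: Tl^+ is already 0.77 M).
Ksp ≈ 0.77 × s
s = 1.8 × 10^-6 M
Check: s = 1.8 × 10^-6 ≪ 0.77, so the approximation is valid.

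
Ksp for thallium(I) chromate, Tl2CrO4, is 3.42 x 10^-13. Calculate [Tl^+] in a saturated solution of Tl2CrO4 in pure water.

8.81 x 10^-5 M

Tl2CrO4(s) ⇌ 2 Tl^+ + CrO4^2-
Ksp = [Tl^+]^2[CrO4^2-]
If s mol/L of Tl2CrO4 dissolves, [Tl^+] = 2s and [CrO4^2-] = s.
Substituting: Ksp = (2s)^2s = 4s^3
Solving, s = (3.42 x 10^-13/4)^(1/3) = 4.405 × 10^-5 M
[Tl^+] = 2s = 8.81 x 10^-5 M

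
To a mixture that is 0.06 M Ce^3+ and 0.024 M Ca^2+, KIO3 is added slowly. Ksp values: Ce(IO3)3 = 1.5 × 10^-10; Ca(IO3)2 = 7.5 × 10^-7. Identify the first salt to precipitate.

Precipitation of each salt starts when its ion product equals its Ksp.
For Ce(IO3)3: 1.5 × 10^-10 = 0.06 × [IO3^-]^3  ⇒  [IO3^-] = 1.4 × 10^-3 M.
For Ca(IO3)2: 7.5 × 10^-7 = 0.024 × [IO3^-]^2  ⇒  [IO3^-] = 5.6 x 10^-3 M.
The salt with the lower threshold [IO3^-] precipitates first: Ce(IO3)3.

Ce(IO3)3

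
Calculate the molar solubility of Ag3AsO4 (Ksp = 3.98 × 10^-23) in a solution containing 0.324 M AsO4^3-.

Ag3AsO4(s) ⇌ 3 Ag^+ + AsO4^3-
Ksp = [Ag^+]^3[AsO4^3-]
Let s = moles of Ag3AsO4 that dissolve per litre. [Ag^+] = 3s, [AsO4^3-] = 0.324 + s ≈ 0.324 (Ksp is small, so little additional dissolves).
Ksp ≈ (3s)^3 × 0.324
s = 1.66 x 10^-8 M
Check: s = 1.7 × 10^-8 ≪ 0.324, so the approximation is valid.

s ≈ 1.66 x 10^-8 M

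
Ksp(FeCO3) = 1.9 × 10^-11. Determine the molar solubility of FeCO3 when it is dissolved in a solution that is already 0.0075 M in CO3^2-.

FeCO3(s) ⇌ Fe^2+ + CO3^2-
Ksp = [Fe^2+][CO3^2-]
Let s = moles of FeCO3 that dissolve per litre. [Fe^2+] = s, [CO3^2-] = 0.0075 + s ≈ 0.0075 (since the CO3^2- already present dominates).
Ksp ≈ s × 0.0075
s = 2.5 x 10^-9 M
Check: s = 2.5 x 10^-9 ≪ 0.0075, so the approximation is valid.

s ≈ 2.5e-9 M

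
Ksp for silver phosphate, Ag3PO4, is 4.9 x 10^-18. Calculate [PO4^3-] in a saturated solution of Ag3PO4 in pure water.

Ag3PO4(s) ⇌ 3 Ag^+(aq) + PO4^3-(aq)
Ksp = [Ag^+]^3[PO4^3-]
Let s = molar solubility. Then [Ag^+] = 3s and [PO4^3-] = s.
Ksp = (3s)^3s = 27s^4
s = (4.9 x 10^-18 / 27)^(1/4) = 2.06 × 10^-5 M
[PO4^3-] = s = 2.1 × 10^-5 M

[PO4^3-] ≈ 2.1 × 10^-5 M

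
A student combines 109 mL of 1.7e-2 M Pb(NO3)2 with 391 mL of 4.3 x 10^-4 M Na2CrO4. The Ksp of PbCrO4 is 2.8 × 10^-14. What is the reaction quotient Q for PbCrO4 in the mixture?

Q ≈ 1.2 x 10^-6

Total volume = 109 + 391 = 500 mL.
[Pb^2+] = 1.7 × 10^-2 × (109/500) = 3.71 × 10^-3 M
[CrO4^2-] = 4.3 × 10^-4 × (391/500) = 3.36 × 10^-4 M
PbCrO4(s) ⇌ Pb^2+ + CrO4^2-, so Q = [Pb^2+][CrO4^2-]
Q = (3.71 × 10^-3)(3.36 × 10^-4) = 1.2 × 10^-6
Q > Ksp, so PbCrO4 will precipitate.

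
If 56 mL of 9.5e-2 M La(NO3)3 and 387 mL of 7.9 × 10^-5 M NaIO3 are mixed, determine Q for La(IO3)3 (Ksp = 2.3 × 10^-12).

Total volume = 56 + 387 = 443 mL.
[La^3+] = 9.5 × 10^-2 × (56/443) = 1.20 × 10^-2 M
[IO3^-] = 7.9 x 10^-5 × (387/443) = 6.90 × 10^-5 M
La(IO3)3(s) ⇌ La^3+ + 3 IO3^-, so Q = [La^3+][IO3^-]^3
Q = (1.20 × 10^-2)(6.90 × 10^-5)^3 = 3.9 x 10^-15
Q < Ksp, so no precipitate of La(IO3)3 forms.

Q ≈ 3.9e-15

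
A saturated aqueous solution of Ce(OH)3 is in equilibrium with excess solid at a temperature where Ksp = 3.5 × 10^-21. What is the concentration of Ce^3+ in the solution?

[Ce^3+] = 3.4 × 10^-6 M

Ce(OH)3(s) ⇌ Ce^3+(aq) + 3 OH^-(aq)
Ksp = [Ce^3+][OH^-]^3
With molar solubility s: [Ce^3+] = s, [OH^-] = 3s.
So Ksp = s × (3s)^3 = 27s^4
Solving, s = (3.5 × 10^-21/27)^(1/4) = 3.37 x 10^-6 M
[Ce^3+] = s = 3.4 × 10^-6 M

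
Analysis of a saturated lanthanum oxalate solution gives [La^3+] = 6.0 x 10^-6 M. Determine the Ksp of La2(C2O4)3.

La2(C2O4)3(s) ⇌ 2 La^3+(aq) + 3 C2O4^2-(aq)
Stoichiometry gives [C2O4^2-] = (3/2)[La^3+] = 9.00 × 10^-6 M.
Ksp = [La^3+]^2[C2O4^2-]^3
Ksp = (6.0 × 10^-6)^2 × (9.00 x 10^-6)^3 = 2.6 x 10^-26

2.6e-26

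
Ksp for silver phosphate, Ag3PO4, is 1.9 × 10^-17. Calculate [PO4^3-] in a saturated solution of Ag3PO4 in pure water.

Ag3PO4(s) <=> 3 Ag^+(aq) + PO4^3-(aq)
Ksp = [Ag^+]^3[PO4^3-]
Let s = molar solubility. Then [Ag^+] = 3s and [PO4^3-] = s.
Substituting: Ksp = (3s)^3s = 27s^4
Solving, s = (1.9 × 10^-17/27)^(1/4) = 2.90 × 10^-5 M
[PO4^3-] = s = 2.9 × 10^-5 M

[PO4^3-] ≈ 2.9 × 10^-5 M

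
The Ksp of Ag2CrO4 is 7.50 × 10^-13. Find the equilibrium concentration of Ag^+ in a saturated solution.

[Ag^+] = 1.14e-4 M

Ag2CrO4(s) ⇌ 2 Ag^+ + CrO4^2-
Ksp = [Ag^+]^2[CrO4^2-]
For each mole of Ag2CrO4 that dissolves: [Ag^+] = 2s, [CrO4^2-] = s.
Substituting: Ksp = (2s)^2s = 4s^3
s = (7.50 × 10^-13 / 4)^(1/3) = 5.724 × 10^-5 M
[Ag^+] = 2s = 1.14 × 10^-4 M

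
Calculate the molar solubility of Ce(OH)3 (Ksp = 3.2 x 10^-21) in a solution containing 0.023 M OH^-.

s ≈ 2.6e-16 M

Ce(OH)3(s) ⇌ Ce^3+ + 3 OH^-
Ksp = [Ce^3+][OH^-]^3
Let s = moles of Ce(OH)3 that dissolve per litre. [Ce^3+] = s, [OH^-] = 0.023 + 3s ≈ 0.023 (since the OH^- already present dominates).
Ksp ≈ s × (0.023)^3
s = 2.6 × 10^-16 M
Check: 3s = 7.9 x 10^-16 ≪ 0.023, so the approximation is valid.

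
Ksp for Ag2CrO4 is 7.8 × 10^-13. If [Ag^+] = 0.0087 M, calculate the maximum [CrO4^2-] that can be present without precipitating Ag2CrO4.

[CrO4^2-] ≈ 1.0e-8 M

Ag2CrO4(s) <=> 2 Ag^+(aq) + CrO4^2-(aq)
Ksp = [Ag^+]^2[CrO4^2-]
Precipitation begins when Q = Ksp. With [Ag^+] = 0.0087 M:
7.8 × 10^-13 = (0.0087)^2 × [CrO4^2-]
[CrO4^2-] = (7.8 × 10^-13 / 7.57 × 10^-5) = 1.0 x 10^-8 M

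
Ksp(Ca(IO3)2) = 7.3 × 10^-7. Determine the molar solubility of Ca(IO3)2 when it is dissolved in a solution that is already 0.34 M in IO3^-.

Ca(IO3)2(s) <=> Ca^2+ + 2 IO3^-
Ksp = [Ca^2+][IO3^-]^2
If s mol/L dissolves here, [Ca^2+] = s, [IO3^-] = 0.34 + 2s ≈ 0.34 (common-ion effect: IO3^- is already 0.34 M).
Ksp ≈ s × (0.34)^2
s = 6.3 × 10^-6 M
Check: 2s = 1.3 x 10^-5 ≪ 0.34, so the approximation is valid.

s ≈ 6.3 × 10^-6 M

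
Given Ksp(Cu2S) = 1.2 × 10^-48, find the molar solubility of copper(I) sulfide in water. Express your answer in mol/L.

s ≈ 6.7 × 10^-17 M

Cu2S(s) <=> 2 Cu^+(aq) + S^2-(aq)
Ksp = [Cu^+]^2[S^2-]
If s mol/L of Cu2S dissolves, [Cu^+] = 2s and [S^2-] = s.
So Ksp = (2s)^2 × s = 4s^3
s = (1.2 × 10^-48 / 4)^(1/3) = 6.7 x 10^-17 M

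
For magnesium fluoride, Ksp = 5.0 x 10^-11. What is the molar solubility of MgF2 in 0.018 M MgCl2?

2.6 x 10^-5 M

MgF2(s) ⇌ Mg^2+(aq) + 2 F^-(aq)
Ksp = [Mg^2+][F^-]^2
If s mol/L dissolves here, [Mg^2+] = 0.018 + s ≈ 0.018, [F^-] = 2s (common-ion effect: Mg^2+ is already 0.018 M).
Ksp ≈ 0.018 × (2s)^2
s = 2.6 × 10^-5 M
Check: s = 2.6 × 10^-5 ≪ 0.018, so the approximation is valid.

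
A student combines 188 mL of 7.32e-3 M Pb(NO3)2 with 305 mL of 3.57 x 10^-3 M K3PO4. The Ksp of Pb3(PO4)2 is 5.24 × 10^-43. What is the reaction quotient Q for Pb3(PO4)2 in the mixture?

Q = 1.06 x 10^-13

Total volume = 188 + 305 = 493 mL.
[Pb^2+] = 7.32 × 10^-3 × (188/493) = 2.791 x 10^-3 M
[PO4^3-] = 3.57 × 10^-3 × (305/493) = 2.209 x 10^-3 M
Pb3(PO4)2(s) <=> 3 Pb^2+ + 2 PO4^3-, so Q = [Pb^2+]^3[PO4^3-]^2
Q = (2.791 × 10^-3)^3(2.209 × 10^-3)^2 = 1.06 x 10^-13
Q > Ksp, so Pb3(PO4)2 will precipitate.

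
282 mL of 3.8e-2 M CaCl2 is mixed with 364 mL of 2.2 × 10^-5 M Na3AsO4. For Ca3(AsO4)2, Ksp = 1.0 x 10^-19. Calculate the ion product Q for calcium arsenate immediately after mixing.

Q ≈ 7.0e-16

Total volume = 282 + 364 = 646 mL.
[Ca^2+] = 3.8 x 10^-2 × (282/646) = 1.66 x 10^-2 M
[AsO4^3-] = 2.2 × 10^-5 × (364/646) = 1.24 x 10^-5 M
Ca3(AsO4)2(s) ⇌ 3 Ca^2+ + 2 AsO4^3-, so Q = [Ca^2+]^3[AsO4^3-]^2
Q = (1.66 × 10^-2)^3(1.24 × 10^-5)^2 = 7.0 × 10^-16
Q > Ksp, so Ca3(AsO4)2 will precipitate.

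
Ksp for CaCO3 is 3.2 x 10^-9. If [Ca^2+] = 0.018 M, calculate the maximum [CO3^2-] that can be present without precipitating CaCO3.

[CO3^2-] ≈ 1.8 x 10^-7 M

CaCO3(s) <=> Ca^2+ + CO3^2-
Ksp = [Ca^2+][CO3^2-]
Precipitation begins when Q = Ksp. With [Ca^2+] = 0.018 M:
3.2 x 10^-9 = (0.018) × [CO3^2-]
[CO3^2-] = (3.2 x 10^-9 / 1.8 × 10^-2) = 1.8 x 10^-7 M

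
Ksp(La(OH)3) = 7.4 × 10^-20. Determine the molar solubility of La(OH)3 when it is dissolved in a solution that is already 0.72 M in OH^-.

La(OH)3(s) ⇌ La^3+ + 3 OH^-
Ksp = [La^3+][OH^-]^3
If s mol/L dissolves here, [La^3+] = s, [OH^-] = 0.72 + 3s ≈ 0.72 (Ksp is small, so little additional dissolves).
Ksp ≈ s × (0.72)^3
s = 2.0 × 10^-19 M
Check: 3s = 5.9 × 10^-19 ≪ 0.72, so the approximation is valid.

2.0e-19 M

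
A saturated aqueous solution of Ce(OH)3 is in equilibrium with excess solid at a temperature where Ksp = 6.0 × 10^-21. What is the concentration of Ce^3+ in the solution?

Ce(OH)3(s) ⇌ Ce^3+(aq) + 3 OH^-(aq)
Ksp = [Ce^3+][OH^-]^3
Let s = molar solubility. Then [Ce^3+] = s and [OH^-] = 3s.
Ksp = s(3s)^3 = 27s^4
Solving, s = (6.0 × 10^-21/27)^(1/4) = 3.86 × 10^-6 M
[Ce^3+] = s = 3.9 × 10^-6 M

[Ce^3+] = 3.9 x 10^-6 M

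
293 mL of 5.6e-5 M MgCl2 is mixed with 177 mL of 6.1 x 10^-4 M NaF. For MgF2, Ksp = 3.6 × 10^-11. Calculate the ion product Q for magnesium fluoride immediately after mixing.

Total volume = 293 + 177 = 470 mL.
[Mg^2+] = 5.6 x 10^-5 × (293/470) = 3.49 × 10^-5 M
[F^-] = 6.1 × 10^-4 × (177/470) = 2.30 x 10^-4 M
MgF2(s) <=> Mg^2+ + 2 F^-, so Q = [Mg^2+][F^-]^2
Q = (3.49 × 10^-5)(2.30 × 10^-4)^2 = 1.8 × 10^-12
Q < Ksp, so no precipitate of MgF2 forms.

1.8 × 10^-12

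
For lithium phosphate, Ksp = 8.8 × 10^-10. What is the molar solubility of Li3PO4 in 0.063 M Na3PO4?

s ≈ 8.0e-4 M

Li3PO4(s) ⇌ 3 Li^+(aq) + PO4^3-(aq)
Ksp = [Li^+]^3[PO4^3-]
Let s be the molar solubility in this solution. [Li^+] = 3s, [PO4^3-] = 0.063 + s ≈ 0.063 (Ksp is small, so little additional dissolves).
Ksp ≈ (3s)^3 × 0.063
s = 8.0 × 10^-4 M
Check: s = 8.0 × 10^-4 ≪ 0.063, so the approximation is valid.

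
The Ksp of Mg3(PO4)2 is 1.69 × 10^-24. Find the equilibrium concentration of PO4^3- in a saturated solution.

[PO4^3-] = 1.38e-5 M

Mg3(PO4)2(s) <=> 3 Mg^2+ + 2 PO4^3-
Ksp = [Mg^2+]^3[PO4^3-]^2
If s mol/L of Mg3(PO4)2 dissolves, [Mg^2+] = 3s and [PO4^3-] = 2s.
Substituting: Ksp = (3s)^3(2s)^2 = 108s^5
s^5 = 1.69 × 10^-24 / 108, so s = 6.901 × 10^-6 M
[PO4^3-] = 2s = 1.38 × 10^-5 M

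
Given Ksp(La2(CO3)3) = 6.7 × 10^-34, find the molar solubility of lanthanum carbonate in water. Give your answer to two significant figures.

9.1 x 10^-8 M

La2(CO3)3(s) ⇌ 2 La^3+(aq) + 3 CO3^2-(aq)
Ksp = [La^3+]^2[CO3^2-]^3
If s mol/L of La2(CO3)3 dissolves, [La^3+] = 2s and [CO3^2-] = 3s.
Ksp = (2s)^2(3s)^3 = 108s^5
Solving, s = (6.7 × 10^-34/108)^(1/5) = 9.1 × 10^-8 M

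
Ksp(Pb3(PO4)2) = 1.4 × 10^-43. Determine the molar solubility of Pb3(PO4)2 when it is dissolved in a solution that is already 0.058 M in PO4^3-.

1.2e-14 M

Pb3(PO4)2(s) ⇌ 3 Pb^2+ + 2 PO4^3-
Ksp = [Pb^2+]^3[PO4^3-]^2
If s mol/L dissolves here, [Pb^2+] = 3s, [PO4^3-] = 0.058 + 2s ≈ 0.058 (Ksp is small, so little additional dissolves).
Ksp ≈ (3s)^3 × (0.058)^2
s = 1.2 × 10^-14 M
Check: 2s = 2.3 × 10^-14 ≪ 0.058, so the approximation is valid.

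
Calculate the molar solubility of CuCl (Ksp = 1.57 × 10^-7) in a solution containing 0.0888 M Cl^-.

CuCl(s) ⇌ Cu^+ + Cl^-
Ksp = [Cu^+][Cl^-]
Let s = moles of CuCl that dissolve per litre. [Cu^+] = s, [Cl^-] = 0.0888 + s ≈ 0.0888 (common-ion effect: Cl^- is already 0.0888 M).
Ksp ≈ s × 0.0888
s = 1.77 × 10^-6 M
Check: s = 1.8 × 10^-6 ≪ 0.0888, so the approximation is valid.

1.77 × 10^-6 M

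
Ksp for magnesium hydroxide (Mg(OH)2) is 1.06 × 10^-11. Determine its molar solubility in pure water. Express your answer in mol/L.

s ≈ 1.38e-4 M

Mg(OH)2(s) ⇌ Mg^2+(aq) + 2 OH^-(aq)
Ksp = [Mg^2+][OH^-]^2
For each mole of Mg(OH)2 that dissolves: [Mg^2+] = s, [OH^-] = 2s.
Substituting: Ksp = s(2s)^2 = 4s^3
Solving, s = (1.06 × 10^-11/4)^(1/3) = 1.38 × 10^-4 M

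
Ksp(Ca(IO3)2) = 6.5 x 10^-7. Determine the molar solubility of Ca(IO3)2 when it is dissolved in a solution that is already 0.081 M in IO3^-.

s ≈ 9.9 × 10^-5 M

Ca(IO3)2(s) ⇌ Ca^2+(aq) + 2 IO3^-(aq)
Ksp = [Ca^2+][IO3^-]^2
If s mol/L dissolves here, [Ca^2+] = s, [IO3^-] = 0.081 + 2s ≈ 0.081 (Ksp is small, so little additional dissolves).
Ksp ≈ s × (0.081)^2
s = 9.9 × 10^-5 M
Check: 2s = 2.0 × 10^-4 ≪ 0.081, so the approximation is valid.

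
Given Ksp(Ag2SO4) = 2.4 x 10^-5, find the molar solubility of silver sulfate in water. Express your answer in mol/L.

Ag2SO4(s) ⇌ 2 Ag^+ + SO4^2-
Ksp = [Ag^+]^2[SO4^2-]
For each mole of Ag2SO4 that dissolves: [Ag^+] = 2s, [SO4^2-] = s.
Ksp = (2s)^2s = 4s^3
s = (2.4 x 10^-5 / 4)^(1/3) = 1.8 × 10^-2 M

s = 1.8 × 10^-2 M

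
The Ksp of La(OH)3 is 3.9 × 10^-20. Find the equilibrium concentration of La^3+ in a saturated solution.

La(OH)3(s) ⇌ La^3+(aq) + 3 OH^-(aq)
Ksp = [La^3+][OH^-]^3
If s mol/L of La(OH)3 dissolves, [La^3+] = s and [OH^-] = 3s.
Substituting: Ksp = s(3s)^3 = 27s^4
s = (3.9 × 10^-20 / 27)^(1/4) = 6.16 x 10^-6 M
[La^3+] = s = 6.2 × 10^-6 M

[La^3+] = 6.2e-6 M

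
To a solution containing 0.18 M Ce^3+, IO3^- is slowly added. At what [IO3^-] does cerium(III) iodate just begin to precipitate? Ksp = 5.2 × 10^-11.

Ce(IO3)3(s) ⇌ Ce^3+ + 3 IO3^-
Ksp = [Ce^3+][IO3^-]^3
Precipitation begins when Q = Ksp. With [Ce^3+] = 0.18 M:
5.2 × 10^-11 = (0.18) × [IO3^-]^3
[IO3^-] = (5.2 × 10^-11 / 1.8 × 10^-1)^(1/3) = 6.6 × 10^-4 M

6.6 × 10^-4 M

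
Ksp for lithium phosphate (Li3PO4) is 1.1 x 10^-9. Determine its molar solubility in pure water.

Li3PO4(s) ⇌ 3 Li^+ + PO4^3-
Ksp = [Li^+]^3[PO4^3-]
Let s = molar solubility. Then [Li^+] = 3s and [PO4^3-] = s.
So Ksp = (3s)^3 × s = 27s^4
Solving, s = (1.1 x 10^-9/27)^(1/4) = 2.5 × 10^-3 M

2.5 × 10^-3 M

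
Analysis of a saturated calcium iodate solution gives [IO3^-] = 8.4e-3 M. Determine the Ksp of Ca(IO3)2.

3.0e-7

Ca(IO3)2(s) <=> Ca^2+(aq) + 2 IO3^-(aq)
Stoichiometry gives [Ca^2+] = (1/2)[IO3^-] = 4.20 × 10^-3 M.
Ksp = [Ca^2+][IO3^-]^2
Ksp = 4.20 × 10^-3 × (8.4 x 10^-3)^2 = 3.0 × 10^-7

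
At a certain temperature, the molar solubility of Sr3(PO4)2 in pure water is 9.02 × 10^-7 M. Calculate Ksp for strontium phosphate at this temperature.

Sr3(PO4)2(s) <=> 3 Sr^2+ + 2 PO4^3-
Let s = molar solubility. Then [Sr^2+] = 3s and [PO4^3-] = 2s.
Ksp = [Sr^2+]^3[PO4^3-]^2
So Ksp = (3s)^3 × (2s)^2 = 108s^5
With s = 9.02 × 10^-7: Ksp = 6.45 × 10^-29

Ksp ≈ 6.45 x 10^-29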